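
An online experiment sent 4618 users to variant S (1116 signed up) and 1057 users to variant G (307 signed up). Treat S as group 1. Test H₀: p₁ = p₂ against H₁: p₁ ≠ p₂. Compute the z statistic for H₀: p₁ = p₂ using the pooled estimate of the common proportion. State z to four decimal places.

p̂₁ = 1116/4618 = 0.2416631, p̂₂ = 307/1057 = 0.2904447.
Pooled p̂ = (1116+307)/(4618+1057) = 1423/5675 = 0.2507489.
SE = √(p̂(1−p̂)(1/n₁+1/n₂)) = √(0.2507489·0.7492511·0.00116262) = √(0.000218426) = 0.0147792.
z = (0.2416631 − 0.2904447)/0.0147792 = -0.0487816/0.0147792 = -3.3007.
p-value = 2·P(Z > 3.301) ≈ 0.0010.

z = -3.3007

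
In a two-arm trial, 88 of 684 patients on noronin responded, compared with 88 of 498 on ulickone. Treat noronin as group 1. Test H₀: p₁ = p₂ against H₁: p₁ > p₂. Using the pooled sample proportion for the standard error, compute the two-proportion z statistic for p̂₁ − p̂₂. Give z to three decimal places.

z = -2.291

p̂₁ = 88/684 = 0.128655, p̂₂ = 88/498 = 0.176707.
Pooled p̂ = (88+88)/(684+498) = 176/1182 = 0.148900.
SE = √(p̂(1−p̂)(1/n₁+1/n₂)) = √(0.148900·0.851100·0.00347002) = √(0.000439752) = 0.020970.
z = (0.128655 − 0.176707)/0.020970 = -0.048052/0.020970 = -2.291.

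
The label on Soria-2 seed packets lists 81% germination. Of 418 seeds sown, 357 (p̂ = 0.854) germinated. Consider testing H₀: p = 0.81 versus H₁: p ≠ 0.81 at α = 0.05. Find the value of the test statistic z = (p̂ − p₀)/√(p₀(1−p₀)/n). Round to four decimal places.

z = 2.2966

p̂ = 357/418 = 0.854067.
SE = √(p₀(1−p₀)/n) = √(0.1539/418) = 0.019188.
z = (0.854067 − 0.81)/0.019188 = 0.044067/0.019188 = 2.2966.
p-value = 2·P(Z > 2.297) ≈ 0.0216. With α = 0.05, reject H₀.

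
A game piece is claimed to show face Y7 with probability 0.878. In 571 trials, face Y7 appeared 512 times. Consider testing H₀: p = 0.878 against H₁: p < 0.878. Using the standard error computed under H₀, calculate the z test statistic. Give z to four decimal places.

z = 1.3633

p̂ = 512/571 = 0.8966725.
SE = √(p₀(1−p₀)/n) = √(0.10712/571) = 0.0136965.
z = (0.8966725 − 0.878)/0.0136965 = 0.0186725/0.0136965 = 1.3633.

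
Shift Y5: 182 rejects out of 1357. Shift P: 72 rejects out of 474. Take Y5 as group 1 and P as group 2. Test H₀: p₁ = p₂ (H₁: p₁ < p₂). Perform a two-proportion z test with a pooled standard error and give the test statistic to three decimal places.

p̂₁ = 182/1357 ≈ 0.13412, p̂₂ = 72/474 ≈ 0.15190.
Pooled p̂ = (182+72)/(1357+474) = 254/1831 = 0.13872.
SE = √(p̂(1−p̂)(1/n₁+1/n₂)) = √(0.13872·0.86128·0.00284662) = √(0.00034011) = 0.01844.
z = (0.13412 − 0.15190)/0.01844 = -0.01778/0.01844 = -0.964.
p-value = P(Z < -0.964) ≈ 0.1675.

z = -0.964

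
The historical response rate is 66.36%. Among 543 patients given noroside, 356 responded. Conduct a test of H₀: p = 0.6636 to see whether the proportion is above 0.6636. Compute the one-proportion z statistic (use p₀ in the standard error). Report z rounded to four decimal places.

z = -0.3937

p̂ = 356/543 ≈ 0.655617.
SE = √(p₀(1−p₀)/n) = √(0.22324/543) = 0.020276.
z = (0.655617 − 0.6636)/0.020276 = -0.007983/0.020276 = -0.3937.
p-value = P(Z > -0.394) ≈ 0.6531.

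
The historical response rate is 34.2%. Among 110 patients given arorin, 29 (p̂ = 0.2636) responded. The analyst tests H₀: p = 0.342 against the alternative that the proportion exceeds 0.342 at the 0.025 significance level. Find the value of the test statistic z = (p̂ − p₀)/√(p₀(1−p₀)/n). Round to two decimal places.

p̂ = 29/110 ≈ 0.2636.
Standard error under H₀: √(0.342×0.658/110) = 0.0452.
z = (0.2636 − 0.342)/0.0452 = -0.0784/0.0452 = -1.73.
p-value = P(Z > -1.733) ≈ 0.9584, so at α = 0.025 we fail to reject H₀.

z = -1.73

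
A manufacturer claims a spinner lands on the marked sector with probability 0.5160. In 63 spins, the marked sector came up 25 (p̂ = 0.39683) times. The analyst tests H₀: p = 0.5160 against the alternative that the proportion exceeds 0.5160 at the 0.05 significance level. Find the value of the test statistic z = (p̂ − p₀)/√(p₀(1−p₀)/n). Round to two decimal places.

p̂ = 25/63 = 0.3968.
SE = √(p₀(1−p₀)/n) = √(0.24974/63) = 0.0630.
z = (0.3968 − 0.516)/0.0630 = -0.1192/0.0630 = -1.89.
p-value = P(Z > -1.893) ≈ 0.9708. With α = 0.05, fail to reject H₀.

z = -1.89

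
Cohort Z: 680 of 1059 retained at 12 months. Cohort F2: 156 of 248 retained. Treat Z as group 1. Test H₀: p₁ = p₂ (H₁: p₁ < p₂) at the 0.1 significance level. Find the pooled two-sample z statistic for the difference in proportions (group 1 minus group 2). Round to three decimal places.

z = 0.386

p̂₁ = 680/1059 = 0.64212, p̂₂ = 156/248 = 0.62903.
Pooled p̂ = (680+156)/(1059+248) = 836/1307 = 0.63963.
SE = √(0.230503 × 0.00497655) = 0.03387.
z = (0.64212 − 0.62903)/0.03387 = 0.01309/0.03387 = 0.386.
p-value = P(Z < 0.386) ≈ 0.6504, so at α = 0.1 we fail to reject H₀.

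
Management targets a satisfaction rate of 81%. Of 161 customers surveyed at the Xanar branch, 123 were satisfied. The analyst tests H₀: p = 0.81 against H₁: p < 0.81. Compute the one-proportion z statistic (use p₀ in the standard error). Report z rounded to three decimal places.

p̂ = 123/161 = 0.763975.
Standard error under H₀: √(0.81×0.19/161) = 0.030918.
z = (0.763975 − 0.81)/0.030918 = -0.046025/0.030918 = -1.489.

z = -1.489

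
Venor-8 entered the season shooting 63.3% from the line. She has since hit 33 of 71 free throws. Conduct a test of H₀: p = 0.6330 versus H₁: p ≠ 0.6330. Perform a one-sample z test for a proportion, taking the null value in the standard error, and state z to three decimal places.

z = -2.941

p̂ = 33/71 ≈ 0.46479.
Under H₀, SE = √(0.633·0.367/71) = √(0.00327199) = 0.05720.
z = (0.46479 − 0.633)/0.05720 = -0.16821/0.05720 = -2.941.
p-value = 2·P(Z > 2.941) ≈ 0.0033.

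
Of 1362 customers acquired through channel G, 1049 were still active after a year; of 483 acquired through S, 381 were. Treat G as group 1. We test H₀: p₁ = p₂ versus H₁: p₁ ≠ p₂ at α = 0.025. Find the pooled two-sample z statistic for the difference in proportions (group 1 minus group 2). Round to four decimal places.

z = -0.8425

p̂₁ = 1049/1362 = 0.770191, p̂₂ = 381/483 = 0.788820.
Pooled p̂ = (1049+381)/(1362+483) = 1430/1845 = 0.775068.
SE = √(0.174338 × 0.00280461) = 0.022112.
z = (0.770191 − 0.788820)/0.022112 = -0.018629/0.022112 = -0.8425.
p-value = 2·P(Z > 0.842) ≈ 0.3995. With α = 0.025, fail to reject H₀.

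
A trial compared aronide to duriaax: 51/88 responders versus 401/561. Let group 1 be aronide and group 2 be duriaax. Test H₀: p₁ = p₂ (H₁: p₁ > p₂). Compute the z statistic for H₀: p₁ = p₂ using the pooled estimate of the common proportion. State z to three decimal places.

p̂₁ = 51/88 ≈ 0.579545, p̂₂ = 401/561 ≈ 0.714795.
Pooled p̂ = (51+401)/(88+561) = 452/649 = 0.696456.
SE = √(p̂(1−p̂)(1/n₁+1/n₂)) = √(0.696456·0.303544·0.0131462) = √(0.00277917) = 0.052718.
z = (0.579545 − 0.714795)/0.052718 = -0.135250/0.052718 = -2.566.
p-value = P(Z > -2.566) ≈ 0.9948.

z = -2.566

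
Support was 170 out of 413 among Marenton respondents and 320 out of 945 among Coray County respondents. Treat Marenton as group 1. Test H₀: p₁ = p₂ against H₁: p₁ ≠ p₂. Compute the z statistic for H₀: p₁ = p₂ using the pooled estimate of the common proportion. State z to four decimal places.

p̂₁ = 170/413 = 0.411622, p̂₂ = 320/945 = 0.338624.
Pooled p̂ = (170+320)/(413+945) = 490/1358 = 0.360825.
SE = √(0.23063 × 0.00347951) = 0.028328.
z = (0.411622 − 0.338624)/0.028328 = 0.072998/0.028328 = 2.5769.

z = 2.5769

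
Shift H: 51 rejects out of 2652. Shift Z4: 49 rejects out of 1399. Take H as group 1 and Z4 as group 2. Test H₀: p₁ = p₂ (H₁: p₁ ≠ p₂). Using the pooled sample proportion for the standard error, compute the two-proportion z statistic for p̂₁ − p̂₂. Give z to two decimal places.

z = -3.08

p̂₁ = 51/2652 = 0.01923, p̂₂ = 49/1399 = 0.03503.
Pooled p̂ = (51+49)/(2652+1399) = 100/4051 = 0.02469.
SE = √(0.0240759 × 0.00109187) = 0.00513.
z = (0.01923 − 0.03503)/0.00513 = -0.01580/0.00513 = -3.08.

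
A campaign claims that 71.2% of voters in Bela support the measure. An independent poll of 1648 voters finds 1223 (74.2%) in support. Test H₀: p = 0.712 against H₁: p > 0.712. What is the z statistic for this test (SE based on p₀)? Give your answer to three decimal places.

z = 2.699

p̂ = 1223/1648 ≈ 0.742112.
Standard error under H₀: √(0.712×0.288/1648) = 0.011155.
z = (0.742112 − 0.712)/0.011155 = 0.030112/0.011155 = 2.699.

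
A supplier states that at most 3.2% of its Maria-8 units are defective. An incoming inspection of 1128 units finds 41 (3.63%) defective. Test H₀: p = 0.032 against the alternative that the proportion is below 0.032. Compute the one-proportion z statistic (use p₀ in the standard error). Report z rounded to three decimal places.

p̂ = 41/1128 ≈ 0.03635.
Standard error under H₀: √(0.032×0.968/1128) = 0.00524.
z = (0.03635 − 0.032)/0.00524 = 0.00435/0.00524 = 0.830.
p-value = P(Z < 0.830) ≈ 0.7966.

z = 0.830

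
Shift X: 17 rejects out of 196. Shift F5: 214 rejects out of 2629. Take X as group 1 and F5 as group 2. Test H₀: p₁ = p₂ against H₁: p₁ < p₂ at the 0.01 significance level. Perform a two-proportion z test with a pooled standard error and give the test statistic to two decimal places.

z = 0.26

p̂₁ = 17/196 ≈ 0.0867, p̂₂ = 214/2629 ≈ 0.0814.
Pooled p̂ = (17+214)/(196+2629) = 231/2825 = 0.0818.
SE = √(p̂(1−p̂)(1/n₁+1/n₂)) = √(0.0818·0.9182·0.00548241) = √(0.000411639) = 0.0203.
z = (0.0867 − 0.0814)/0.0203 = 0.0053/0.0203 = 0.26.
p-value = P(Z < 0.263) ≈ 0.6037, so at α = 0.01 we fail to reject H₀.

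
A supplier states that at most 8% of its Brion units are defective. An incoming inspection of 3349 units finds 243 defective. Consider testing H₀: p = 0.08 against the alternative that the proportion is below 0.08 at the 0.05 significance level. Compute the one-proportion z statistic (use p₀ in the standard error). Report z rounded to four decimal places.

z = -1.5873

p̂ = 243/3349 ≈ 0.0725590.
Under H₀, SE = √(0.08·0.92/3349) = √(2.19767e-05) = 0.0046879.
z = (0.0725590 − 0.08)/0.0046879 = -0.0074410/0.0046879 = -1.5873.
p-value = P(Z < -1.587) ≈ 0.0562. With α = 0.05, fail to reject H₀.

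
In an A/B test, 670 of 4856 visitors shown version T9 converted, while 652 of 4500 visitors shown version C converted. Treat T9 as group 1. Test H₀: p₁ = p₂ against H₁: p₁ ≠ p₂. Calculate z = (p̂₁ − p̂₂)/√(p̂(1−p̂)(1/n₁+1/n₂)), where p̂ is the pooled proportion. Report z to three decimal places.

p̂₁ = 670/4856 ≈ 0.137974, p̂₂ = 652/4500 ≈ 0.144889.
Pooled p̂ = (670+652)/(4856+4500) = 1322/9356 = 0.141300.
SE = √(0.121334 × 0.000428153) = 0.007208.
z = (0.137974 − 0.144889)/0.007208 = -0.006915/0.007208 = -0.959.
Two-sided p-value ≈ 2·Φ(−0.959) = 0.3373.

z = -0.959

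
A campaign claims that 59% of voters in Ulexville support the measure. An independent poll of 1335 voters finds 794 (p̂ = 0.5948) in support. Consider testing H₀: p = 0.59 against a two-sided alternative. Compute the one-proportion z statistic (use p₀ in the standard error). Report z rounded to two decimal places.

p̂ = 794/1335 ≈ 0.59476.
Under H₀, SE = √(0.59·0.41/1335) = √(0.000181199) = 0.01346.
z = (0.59476 − 0.59)/0.01346 = 0.00476/0.01346 = 0.35.
p-value = 2·P(Z > 0.353) ≈ 0.7238.

z = 0.35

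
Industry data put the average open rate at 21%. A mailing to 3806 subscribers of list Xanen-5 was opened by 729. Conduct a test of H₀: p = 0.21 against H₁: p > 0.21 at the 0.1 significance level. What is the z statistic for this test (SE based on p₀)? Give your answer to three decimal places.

z = -2.796

p̂ = 729/3806 = 0.191540.
Under H₀, SE = √(0.21·0.79/3806) = √(4.35891e-05) = 0.006602.
z = (0.191540 − 0.21)/0.006602 = -0.018460/0.006602 = -2.796.
p-value = P(Z > -2.796) ≈ 0.9974, so at α = 0.1 we fail to reject H₀.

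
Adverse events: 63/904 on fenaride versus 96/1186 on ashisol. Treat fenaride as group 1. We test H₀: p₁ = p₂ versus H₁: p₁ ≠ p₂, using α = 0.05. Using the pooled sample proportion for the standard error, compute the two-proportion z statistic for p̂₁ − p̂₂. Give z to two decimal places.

p̂₁ = 63/904 = 0.0697, p̂₂ = 96/1186 = 0.0809.
Pooled p̂ = (63+96)/(904+1186) = 159/2090 = 0.0761.
SE = √(p̂(1−p̂)(1/n₁+1/n₂)) = √(0.0761·0.9239·0.00194937) = √(0.000137019) = 0.0117.
z = (0.0697 − 0.0809)/0.0117 = -0.0112/0.0117 = -0.96.
p-value = 2·P(Z > 0.961) ≈ 0.3363; since p > α = 0.05, fail to reject H₀.

z = -0.96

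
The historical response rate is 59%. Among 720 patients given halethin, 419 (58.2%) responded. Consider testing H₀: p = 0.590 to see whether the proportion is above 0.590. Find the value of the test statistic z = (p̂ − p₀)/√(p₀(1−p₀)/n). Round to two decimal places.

z = -0.44

p̂ = 419/720 = 0.5819.
Under H₀, SE = √(0.59·0.41/720) = √(0.000335972) = 0.0183.
z = (0.5819 − 0.59)/0.0183 = -0.0081/0.0183 = -0.44.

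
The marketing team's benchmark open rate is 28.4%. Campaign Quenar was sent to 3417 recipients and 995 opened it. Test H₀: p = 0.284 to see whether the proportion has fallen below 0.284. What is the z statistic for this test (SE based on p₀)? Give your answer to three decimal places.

p̂ = 995/3417 = 0.291191.
Under H₀, SE = √(0.284·0.716/3417) = √(5.95095e-05) = 0.007714.
z = (0.291191 − 0.284)/0.007714 = 0.007191/0.007714 = 0.932.

z = 0.932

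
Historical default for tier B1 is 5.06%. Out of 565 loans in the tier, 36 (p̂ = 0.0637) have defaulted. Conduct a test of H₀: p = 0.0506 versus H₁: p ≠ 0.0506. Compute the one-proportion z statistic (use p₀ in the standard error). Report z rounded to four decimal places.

z = 1.4225

p̂ = 36/565 ≈ 0.063717.
Under H₀, SE = √(0.0506·0.9494/565) = √(8.50259e-05) = 0.009221.
z = (0.063717 − 0.0506)/0.009221 = 0.013117/0.009221 = 1.4225.
Two-sided p-value ≈ 2·Φ(−1.423) = 0.1549.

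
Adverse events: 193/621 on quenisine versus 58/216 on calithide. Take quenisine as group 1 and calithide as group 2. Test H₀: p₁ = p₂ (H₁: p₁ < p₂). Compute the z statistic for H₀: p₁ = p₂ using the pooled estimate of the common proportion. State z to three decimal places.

z = 1.168

p̂₁ = 193/621 ≈ 0.31079, p̂₂ = 58/216 ≈ 0.26852.
Pooled p̂ = (193+58)/(621+216) = 251/837 = 0.29988.
SE = √(p̂(1−p̂)(1/n₁+1/n₂)) = √(0.29988·0.70012·0.00623994) = √(0.00131009) = 0.03620.
z = (0.31079 − 0.26852)/0.03620 = 0.04227/0.03620 = 1.168.
p-value = P(Z < 1.168) ≈ 0.8786.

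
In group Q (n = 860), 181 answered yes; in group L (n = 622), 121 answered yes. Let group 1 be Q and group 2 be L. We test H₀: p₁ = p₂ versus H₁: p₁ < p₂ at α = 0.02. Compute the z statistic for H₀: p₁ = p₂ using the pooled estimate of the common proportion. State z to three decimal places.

p̂₁ = 181/860 = 0.210465, p̂₂ = 121/622 = 0.194534.
Pooled p̂ = (181+121)/(860+622) = 302/1482 = 0.203779.
SE = √(p̂(1−p̂)(1/n₁+1/n₂)) = √(0.203779·0.796221·0.00277051) = √(0.000449523) = 0.021202.
z = (0.210465 − 0.194534)/0.021202 = 0.015931/0.021202 = 0.751.
p-value = P(Z < 0.751) ≈ 0.7738, so at α = 0.02 we fail to reject H₀.

z = 0.751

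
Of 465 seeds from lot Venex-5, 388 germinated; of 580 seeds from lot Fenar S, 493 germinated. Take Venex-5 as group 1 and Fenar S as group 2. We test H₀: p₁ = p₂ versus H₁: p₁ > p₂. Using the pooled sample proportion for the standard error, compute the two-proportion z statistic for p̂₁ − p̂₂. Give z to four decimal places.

p̂₁ = 388/465 ≈ 0.834409, p̂₂ = 493/580 ≈ 0.850000.
Pooled p̂ = (388+493)/(465+580) = 881/1045 = 0.843062.
SE = √(p̂(1−p̂)(1/n₁+1/n₂)) = √(0.843062·0.156938·0.00387468) = √(0.000512652) = 0.022642.
z = (0.834409 − 0.850000)/0.022642 = -0.015591/0.022642 = -0.6886.

z = -0.6886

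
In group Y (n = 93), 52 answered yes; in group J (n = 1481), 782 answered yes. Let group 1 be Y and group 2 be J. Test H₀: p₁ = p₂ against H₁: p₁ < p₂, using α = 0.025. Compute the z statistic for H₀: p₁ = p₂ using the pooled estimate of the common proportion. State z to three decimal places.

z = 0.583

p̂₁ = 52/93 = 0.55914, p̂₂ = 782/1481 = 0.52802.
Pooled p̂ = (52+782)/(93+1481) = 834/1574 = 0.52986.
SE = √(0.249108 × 0.0114279) = 0.05336.
z = (0.55914 − 0.52802)/0.05336 = 0.03112/0.05336 = 0.583.
p-value = P(Z < 0.583) ≈ 0.7201. With α = 0.025, fail to reject H₀.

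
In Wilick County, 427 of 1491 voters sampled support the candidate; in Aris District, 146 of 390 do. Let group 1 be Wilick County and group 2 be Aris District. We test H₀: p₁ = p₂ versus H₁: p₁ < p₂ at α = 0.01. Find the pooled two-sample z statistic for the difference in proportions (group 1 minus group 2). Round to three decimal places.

z = -3.361

p̂₁ = 427/1491 ≈ 0.28638, p̂₂ = 146/390 ≈ 0.37436.
Pooled p̂ = (427+146)/(1491+390) = 573/1881 = 0.30463.
SE = √(0.211829 × 0.00323479) = 0.02618.
z = (0.28638 − 0.37436)/0.02618 = -0.08798/0.02618 = -3.361.
p-value = P(Z < -3.361) ≈ 0.0004. With α = 0.01, reject H₀.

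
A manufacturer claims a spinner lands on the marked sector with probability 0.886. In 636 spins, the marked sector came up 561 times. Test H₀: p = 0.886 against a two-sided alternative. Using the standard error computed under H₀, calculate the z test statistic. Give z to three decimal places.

p̂ = 561/636 ≈ 0.88208.
Under H₀, SE = √(0.886·0.114/636) = √(0.000158811) = 0.01260.
z = (0.88208 − 0.886)/0.01260 = -0.00392/0.01260 = -0.311.

z = -0.311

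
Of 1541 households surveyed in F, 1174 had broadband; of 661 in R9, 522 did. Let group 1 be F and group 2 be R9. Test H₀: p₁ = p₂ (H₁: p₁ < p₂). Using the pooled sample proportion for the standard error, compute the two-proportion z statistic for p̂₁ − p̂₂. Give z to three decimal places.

z = -1.425

p̂₁ = 1174/1541 ≈ 0.76184, p̂₂ = 522/661 ≈ 0.78971.
Pooled p̂ = (1174+522)/(1541+661) = 1696/2202 = 0.77021.
SE = √(p̂(1−p̂)(1/n₁+1/n₂)) = √(0.77021·0.22979·0.00216179) = √(0.000382609) = 0.01956.
z = (0.76184 − 0.78971)/0.01956 = -0.02787/0.01956 = -1.425.
p-value = P(Z < -1.425) ≈ 0.0771.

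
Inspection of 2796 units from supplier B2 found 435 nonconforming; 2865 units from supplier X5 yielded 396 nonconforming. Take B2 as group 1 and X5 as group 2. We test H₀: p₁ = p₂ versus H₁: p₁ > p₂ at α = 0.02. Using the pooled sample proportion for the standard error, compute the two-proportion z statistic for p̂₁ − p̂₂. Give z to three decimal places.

z = 1.845

p̂₁ = 435/2796 = 0.15558, p̂₂ = 396/2865 = 0.13822.
Pooled p̂ = (435+396)/(2796+2865) = 831/5661 = 0.14679.
SE = √(0.125245 × 0.000706694) = 0.00941.
z = (0.15558 − 0.13822)/0.00941 = 0.01736/0.00941 = 1.845.
p-value = P(Z > 1.845) ≈ 0.0325; since p > α = 0.02, fail to reject H₀.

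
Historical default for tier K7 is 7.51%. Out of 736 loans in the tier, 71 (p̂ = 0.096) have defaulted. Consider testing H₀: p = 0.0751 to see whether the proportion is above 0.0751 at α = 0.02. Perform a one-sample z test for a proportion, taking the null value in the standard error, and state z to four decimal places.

p̂ = 71/736 ≈ 0.0964674.
SE = √(p₀(1−p₀)/n) = √(0.06946/736) = 0.0097147.
z = (0.0964674 − 0.0751)/0.0097147 = 0.0213674/0.0097147 = 2.1995.
p-value = P(Z > 2.199) ≈ 0.0139, so at α = 0.02 we reject H₀.

z = 2.1995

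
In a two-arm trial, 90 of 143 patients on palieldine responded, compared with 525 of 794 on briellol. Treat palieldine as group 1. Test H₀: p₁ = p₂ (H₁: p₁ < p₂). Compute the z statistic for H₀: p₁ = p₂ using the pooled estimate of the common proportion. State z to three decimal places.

z = -0.738

p̂₁ = 90/143 = 0.62937, p̂₂ = 525/794 = 0.66121.
Pooled p̂ = (90+525)/(143+794) = 615/937 = 0.65635.
SE = √(0.225555 × 0.00825245) = 0.04314.
z = (0.62937 − 0.66121)/0.04314 = -0.03184/0.04314 = -0.738.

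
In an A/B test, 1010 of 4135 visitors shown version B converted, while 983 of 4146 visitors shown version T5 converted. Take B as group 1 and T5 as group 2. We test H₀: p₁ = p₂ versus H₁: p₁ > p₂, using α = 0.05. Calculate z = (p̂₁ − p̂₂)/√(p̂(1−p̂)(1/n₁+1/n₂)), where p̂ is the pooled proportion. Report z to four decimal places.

p̂₁ = 1010/4135 ≈ 0.244256, p̂₂ = 983/4146 ≈ 0.237096.
Pooled p̂ = (1010+983)/(4135+4146) = 1993/8281 = 0.240671.
SE = √(0.182749 × 0.000483034) = 0.009395.
z = (0.244256 − 0.237096)/0.009395 = 0.007160/0.009395 = 0.7621.
p-value = P(Z > 0.762) ≈ 0.2230; since p > α = 0.05, fail to reject H₀.

z = 0.7621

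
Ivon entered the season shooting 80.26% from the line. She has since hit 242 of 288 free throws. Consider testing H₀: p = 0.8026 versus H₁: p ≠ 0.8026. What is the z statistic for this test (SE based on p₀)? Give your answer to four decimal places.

p̂ = 242/288 = 0.840278.
Standard error under H₀: √(0.8026×0.1974/288) = 0.023455.
z = (0.840278 − 0.8026)/0.023455 = 0.037678/0.023455 = 1.6064.

z = 1.6064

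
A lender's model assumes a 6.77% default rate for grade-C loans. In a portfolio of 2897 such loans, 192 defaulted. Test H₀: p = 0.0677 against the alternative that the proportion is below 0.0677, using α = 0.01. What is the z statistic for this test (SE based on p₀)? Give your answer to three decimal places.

z = -0.305

p̂ = 192/2897 ≈ 0.066275.
SE = √(p₀(1−p₀)/n) = √(0.063117/2897) = 0.004668.
z = (0.066275 − 0.0677)/0.004668 = -0.001425/0.004668 = -0.305.
p-value = P(Z < -0.305) ≈ 0.3801; since p > α = 0.01, fail to reject H₀.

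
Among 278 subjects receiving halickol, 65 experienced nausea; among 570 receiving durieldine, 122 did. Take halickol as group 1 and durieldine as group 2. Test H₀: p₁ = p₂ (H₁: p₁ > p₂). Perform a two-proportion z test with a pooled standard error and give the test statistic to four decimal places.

z = 0.6521

p̂₁ = 65/278 ≈ 0.233813, p̂₂ = 122/570 ≈ 0.214035.
Pooled p̂ = (65+122)/(278+570) = 187/848 = 0.220519.
SE = √(0.17189 × 0.00535151) = 0.030329.
z = (0.233813 − 0.214035)/0.030329 = 0.019778/0.030329 = 0.6521.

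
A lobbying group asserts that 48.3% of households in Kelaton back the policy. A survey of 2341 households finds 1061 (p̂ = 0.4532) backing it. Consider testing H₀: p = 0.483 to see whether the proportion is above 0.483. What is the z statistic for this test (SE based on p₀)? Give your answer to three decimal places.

p̂ = 1061/2341 ≈ 0.453225.
Under H₀, SE = √(0.483·0.517/2341) = √(0.000106669) = 0.010328.
z = (0.453225 − 0.483)/0.010328 = -0.029775/0.010328 = -2.883.
p-value = P(Z > -2.883) ≈ 0.9980.

z = -2.883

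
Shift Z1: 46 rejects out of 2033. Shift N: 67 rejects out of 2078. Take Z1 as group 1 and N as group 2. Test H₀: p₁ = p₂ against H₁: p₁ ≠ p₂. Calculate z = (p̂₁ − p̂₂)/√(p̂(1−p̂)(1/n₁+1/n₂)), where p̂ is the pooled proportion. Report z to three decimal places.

p̂₁ = 46/2033 = 0.022627, p̂₂ = 67/2078 = 0.032243.
Pooled p̂ = (46+67)/(2033+2078) = 113/4111 = 0.027487.
SE = √(p̂(1−p̂)(1/n₁+1/n₂)) = √(0.027487·0.972513·0.000973116) = √(2.6013e-05) = 0.005100.
z = (0.022627 − 0.032243)/0.005100 = -0.009616/0.005100 = -1.885.

z = -1.885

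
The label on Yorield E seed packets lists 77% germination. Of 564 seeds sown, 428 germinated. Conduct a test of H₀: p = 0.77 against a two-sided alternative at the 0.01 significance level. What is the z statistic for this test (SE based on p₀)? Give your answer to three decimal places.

p̂ = 428/564 ≈ 0.75887.
Standard error under H₀: √(0.77×0.23/564) = 0.01772.
z = (0.75887 − 0.77)/0.01772 = -0.01113/0.01772 = -0.628.
p-value = 2·P(Z > 0.628) ≈ 0.5298. With α = 0.01, fail to reject H₀.

z = -0.628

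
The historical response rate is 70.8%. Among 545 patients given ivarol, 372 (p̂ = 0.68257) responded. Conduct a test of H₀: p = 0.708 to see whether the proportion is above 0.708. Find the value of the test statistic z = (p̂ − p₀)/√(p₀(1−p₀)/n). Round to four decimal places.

z = -1.3057

p̂ = 372/545 = 0.6825688.
Under H₀, SE = √(0.708·0.292/545) = √(0.000379332) = 0.0194765.
z = (0.6825688 − 0.708)/0.0194765 = -0.0254312/0.0194765 = -1.3057.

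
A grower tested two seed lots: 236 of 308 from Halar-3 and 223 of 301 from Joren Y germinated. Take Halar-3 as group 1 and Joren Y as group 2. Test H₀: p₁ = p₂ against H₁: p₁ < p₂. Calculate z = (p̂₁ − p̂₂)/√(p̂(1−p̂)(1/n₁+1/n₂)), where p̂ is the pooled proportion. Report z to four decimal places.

z = 0.7265

p̂₁ = 236/308 = 0.766234, p̂₂ = 223/301 = 0.740864.
Pooled p̂ = (236+223)/(308+301) = 459/609 = 0.753695.
SE = √(p̂(1−p̂)(1/n₁+1/n₂)) = √(0.753695·0.246305·0.00656901) = √(0.00121947) = 0.034921.
z = (0.766234 − 0.740864)/0.034921 = 0.025370/0.034921 = 0.7265.
p-value = P(Z < 0.726) ≈ 0.7662.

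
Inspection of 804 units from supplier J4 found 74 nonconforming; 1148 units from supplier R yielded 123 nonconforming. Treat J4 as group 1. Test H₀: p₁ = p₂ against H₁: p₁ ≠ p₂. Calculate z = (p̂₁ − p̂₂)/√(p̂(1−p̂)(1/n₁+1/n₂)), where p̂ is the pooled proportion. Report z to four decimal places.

z = -1.0903

p̂₁ = 74/804 = 0.0920398, p̂₂ = 123/1148 = 0.1071429.
Pooled p̂ = (74+123)/(804+1148) = 197/1952 = 0.1009221.
SE = √(p̂(1−p̂)(1/n₁+1/n₂)) = √(0.1009221·0.8990779·0.00211486) = √(0.000191896) = 0.0138526.
z = (0.0920398 − 0.1071429)/0.0138526 = -0.0151031/0.0138526 = -1.0903.
p-value = 2·P(Z > 1.090) ≈ 0.2756.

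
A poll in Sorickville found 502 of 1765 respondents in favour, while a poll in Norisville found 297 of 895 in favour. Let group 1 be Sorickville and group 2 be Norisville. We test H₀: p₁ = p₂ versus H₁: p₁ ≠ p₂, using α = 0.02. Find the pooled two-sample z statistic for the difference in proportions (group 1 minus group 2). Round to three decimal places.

p̂₁ = 502/1765 = 0.28442, p̂₂ = 297/895 = 0.33184.
Pooled p̂ = (502+297)/(1765+895) = 799/2660 = 0.30038.
SE = √(p̂(1−p̂)(1/n₁+1/n₂)) = √(0.30038·0.69962·0.00168389) = √(0.00035387) = 0.01881.
z = (0.28442 − 0.33184)/0.01881 = -0.04742/0.01881 = -2.521.
p-value = 2·P(Z > 2.521) ≈ 0.0117; since p < α = 0.02, reject H₀.

z = -2.521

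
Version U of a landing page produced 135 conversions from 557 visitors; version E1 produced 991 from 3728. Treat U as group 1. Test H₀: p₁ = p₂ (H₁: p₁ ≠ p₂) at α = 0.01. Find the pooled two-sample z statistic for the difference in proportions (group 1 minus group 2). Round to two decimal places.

z = -1.17

p̂₁ = 135/557 = 0.2424, p̂₂ = 991/3728 = 0.2658.
Pooled p̂ = (135+991)/(557+3728) = 1126/4285 = 0.2628.
SE = √(p̂(1−p̂)(1/n₁+1/n₂)) = √(0.2628·0.7372·0.00206357) = √(0.000399766) = 0.0200.
z = (0.2424 − 0.2658)/0.0200 = -0.0234/0.0200 = -1.17.
p-value = 2·P(Z > 1.173) ≈ 0.2407; since p > α = 0.01, fail to reject H₀.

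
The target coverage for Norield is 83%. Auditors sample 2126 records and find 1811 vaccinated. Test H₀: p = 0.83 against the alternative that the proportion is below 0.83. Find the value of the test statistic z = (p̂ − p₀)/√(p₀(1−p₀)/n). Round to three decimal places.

z = 2.680

p̂ = 1811/2126 = 0.851834.
Under H₀, SE = √(0.83·0.17/2126) = √(6.63688e-05) = 0.008147.
z = (0.851834 − 0.83)/0.008147 = 0.021834/0.008147 = 2.680.
p-value = P(Z < 2.680) ≈ 0.9963.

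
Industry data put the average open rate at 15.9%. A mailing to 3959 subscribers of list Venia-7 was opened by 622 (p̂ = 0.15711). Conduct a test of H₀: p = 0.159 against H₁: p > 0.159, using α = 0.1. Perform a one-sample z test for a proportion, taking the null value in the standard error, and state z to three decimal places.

p̂ = 622/3959 = 0.15711.
Under H₀, SE = √(0.159·0.841/3959) = √(3.3776e-05) = 0.00581.
z = (0.15711 − 0.159)/0.00581 = -0.00189/0.00581 = -0.325.
p-value = P(Z > -0.325) ≈ 0.6275; since p > α = 0.1, fail to reject H₀.

z = -0.325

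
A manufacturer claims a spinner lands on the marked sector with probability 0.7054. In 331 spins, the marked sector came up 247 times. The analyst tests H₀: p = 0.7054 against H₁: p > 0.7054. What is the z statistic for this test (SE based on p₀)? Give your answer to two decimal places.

p̂ = 247/331 = 0.7462.
Standard error under H₀: √(0.7054×0.2946/331) = 0.0251.
z = (0.7462 − 0.7054)/0.0251 = 0.0408/0.0251 = 1.63.
p-value = P(Z > 1.629) ≈ 0.0516.

z = 1.63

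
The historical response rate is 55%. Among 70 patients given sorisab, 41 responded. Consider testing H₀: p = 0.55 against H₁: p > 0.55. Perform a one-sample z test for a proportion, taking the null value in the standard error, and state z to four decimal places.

p̂ = 41/70 = 0.585714.
Under H₀, SE = √(0.55·0.45/70) = √(0.00353571) = 0.059462.
z = (0.585714 − 0.55)/0.059462 = 0.035714/0.059462 = 0.6006.

z = 0.6006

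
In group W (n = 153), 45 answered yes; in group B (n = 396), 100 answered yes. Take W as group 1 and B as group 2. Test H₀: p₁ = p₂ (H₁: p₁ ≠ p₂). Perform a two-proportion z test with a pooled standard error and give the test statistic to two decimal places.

z = 0.99

p̂₁ = 45/153 = 0.2941, p̂₂ = 100/396 = 0.2525.
Pooled p̂ = (45+100)/(153+396) = 145/549 = 0.2641.
SE = √(p̂(1−p̂)(1/n₁+1/n₂)) = √(0.2641·0.7359·0.0090612) = √(0.00176113) = 0.0420.
z = (0.2941 − 0.2525)/0.0420 = 0.0416/0.0420 = 0.99.
p-value = 2·P(Z > 0.991) ≈ 0.3216.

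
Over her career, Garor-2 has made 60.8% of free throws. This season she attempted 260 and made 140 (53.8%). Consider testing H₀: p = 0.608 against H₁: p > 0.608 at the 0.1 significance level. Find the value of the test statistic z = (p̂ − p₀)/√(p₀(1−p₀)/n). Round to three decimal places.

z = -2.297

p̂ = 140/260 ≈ 0.53846.
Standard error under H₀: √(0.608×0.392/260) = 0.03028.
z = (0.53846 − 0.608)/0.03028 = -0.06954/0.03028 = -2.297.
p-value = P(Z > -2.297) ≈ 0.9892. With α = 0.1, fail to reject H₀.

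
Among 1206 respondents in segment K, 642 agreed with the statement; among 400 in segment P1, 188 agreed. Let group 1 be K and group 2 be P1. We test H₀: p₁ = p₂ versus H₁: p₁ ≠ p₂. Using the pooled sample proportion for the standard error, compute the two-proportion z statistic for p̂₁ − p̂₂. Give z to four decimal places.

z = 2.1620

p̂₁ = 642/1206 = 0.532338, p̂₂ = 188/400 = 0.470000.
Pooled p̂ = (642+188)/(1206+400) = 830/1606 = 0.516812.
SE = √(0.249717 × 0.00332919) = 0.028833.
z = (0.532338 − 0.470000)/0.028833 = 0.062338/0.028833 = 2.1620.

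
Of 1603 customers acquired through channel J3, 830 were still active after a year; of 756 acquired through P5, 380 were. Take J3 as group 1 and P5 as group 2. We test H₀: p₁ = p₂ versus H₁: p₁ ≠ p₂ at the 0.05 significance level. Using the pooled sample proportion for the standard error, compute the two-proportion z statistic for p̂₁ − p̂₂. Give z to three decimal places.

p̂₁ = 830/1603 = 0.51778, p̂₂ = 380/756 = 0.50265.
Pooled p̂ = (830+380)/(1603+756) = 1210/2359 = 0.51293.
SE = √(0.249833 × 0.00194658) = 0.02205.
z = (0.51778 − 0.50265)/0.02205 = 0.01513/0.02205 = 0.686.
Two-sided p-value ≈ 2·Φ(−0.686) = 0.4926; since p > α = 0.05, fail to reject H₀.

z = 0.686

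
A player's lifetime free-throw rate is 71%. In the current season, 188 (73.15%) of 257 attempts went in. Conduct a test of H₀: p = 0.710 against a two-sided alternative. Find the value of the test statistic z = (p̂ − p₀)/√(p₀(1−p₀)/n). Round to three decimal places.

p̂ = 188/257 ≈ 0.73152.
Under H₀, SE = √(0.71·0.29/257) = √(0.000801167) = 0.02830.
z = (0.73152 − 0.71)/0.02830 = 0.02152/0.02830 = 0.760.
p-value = 2·P(Z > 0.760) ≈ 0.4471.

z = 0.760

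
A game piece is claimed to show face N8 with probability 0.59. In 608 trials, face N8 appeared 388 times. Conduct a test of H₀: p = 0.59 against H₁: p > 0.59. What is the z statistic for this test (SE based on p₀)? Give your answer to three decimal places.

p̂ = 388/608 = 0.63816.
Standard error under H₀: √(0.59×0.41/608) = 0.01995.
z = (0.63816 − 0.59)/0.01995 = 0.04816/0.01995 = 2.414.

z = 2.414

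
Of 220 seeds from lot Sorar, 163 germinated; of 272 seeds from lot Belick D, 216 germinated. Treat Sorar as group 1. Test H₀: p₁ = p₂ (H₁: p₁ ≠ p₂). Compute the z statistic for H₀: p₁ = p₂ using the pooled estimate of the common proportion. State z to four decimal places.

z = -1.3951

p̂₁ = 163/220 = 0.740909, p̂₂ = 216/272 = 0.794118.
Pooled p̂ = (163+216)/(220+272) = 379/492 = 0.770325.
SE = √(0.176924 × 0.00822193) = 0.038140.
z = (0.740909 − 0.794118)/0.038140 = -0.053209/0.038140 = -1.3951.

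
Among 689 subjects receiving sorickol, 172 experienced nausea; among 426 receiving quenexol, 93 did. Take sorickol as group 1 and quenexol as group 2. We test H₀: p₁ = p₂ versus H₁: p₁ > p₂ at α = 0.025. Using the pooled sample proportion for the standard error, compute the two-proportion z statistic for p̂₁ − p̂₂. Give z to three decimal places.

p̂₁ = 172/689 ≈ 0.24964, p̂₂ = 93/426 ≈ 0.21831.
Pooled p̂ = (172+93)/(689+426) = 265/1115 = 0.23767.
SE = √(p̂(1−p̂)(1/n₁+1/n₂)) = √(0.23767·0.76233·0.0037988) = √(0.000688274) = 0.02623.
z = (0.24964 − 0.21831)/0.02623 = 0.03133/0.02623 = 1.194.
p-value = P(Z > 1.194) ≈ 0.1162. With α = 0.025, fail to reject H₀.

z = 1.194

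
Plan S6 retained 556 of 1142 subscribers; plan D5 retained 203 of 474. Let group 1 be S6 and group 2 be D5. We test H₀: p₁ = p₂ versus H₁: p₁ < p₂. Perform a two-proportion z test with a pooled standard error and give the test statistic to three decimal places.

z = 2.149

p̂₁ = 556/1142 ≈ 0.48687, p̂₂ = 203/474 ≈ 0.42827.
Pooled p̂ = (556+203)/(1142+474) = 759/1616 = 0.46968.
SE = √(p̂(1−p̂)(1/n₁+1/n₂)) = √(0.46968·0.53032·0.00298536) = √(0.000743596) = 0.02727.
z = (0.48687 − 0.42827)/0.02727 = 0.05860/0.02727 = 2.149.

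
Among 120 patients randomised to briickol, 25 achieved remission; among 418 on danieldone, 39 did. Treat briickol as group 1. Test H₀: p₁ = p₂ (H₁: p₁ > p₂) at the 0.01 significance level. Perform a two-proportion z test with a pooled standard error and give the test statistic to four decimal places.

z = 3.4309

p̂₁ = 25/120 ≈ 0.208333, p̂₂ = 39/418 ≈ 0.093301.
Pooled p̂ = (25+39)/(120+418) = 64/538 = 0.118959.
SE = √(p̂(1−p̂)(1/n₁+1/n₂)) = √(0.118959·0.881041·0.0107257) = √(0.00112414) = 0.033528.
z = (0.208333 − 0.093301)/0.033528 = 0.115032/0.033528 = 3.4309.
p-value = P(Z > 3.431) ≈ 0.0003; since p < α = 0.01, reject H₀.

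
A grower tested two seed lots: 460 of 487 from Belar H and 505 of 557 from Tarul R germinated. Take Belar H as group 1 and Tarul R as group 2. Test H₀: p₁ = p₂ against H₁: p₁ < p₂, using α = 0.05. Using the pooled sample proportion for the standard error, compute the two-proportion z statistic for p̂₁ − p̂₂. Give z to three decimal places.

p̂₁ = 460/487 = 0.94456, p̂₂ = 505/557 = 0.90664.
Pooled p̂ = (460+505)/(487+557) = 965/1044 = 0.92433.
SE = √(0.0699445 × 0.00384872) = 0.01641.
z = (0.94456 − 0.90664)/0.01641 = 0.03792/0.01641 = 2.311.
p-value = P(Z < 2.311) ≈ 0.9896; since p > α = 0.05, fail to reject H₀.

z = 2.311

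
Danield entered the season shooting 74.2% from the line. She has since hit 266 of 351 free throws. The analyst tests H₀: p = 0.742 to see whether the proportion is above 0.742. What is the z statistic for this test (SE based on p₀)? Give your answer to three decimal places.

p̂ = 266/351 = 0.75783.
SE = √(p₀(1−p₀)/n) = √(0.19144/351) = 0.02335.
z = (0.75783 − 0.742)/0.02335 = 0.01583/0.02335 = 0.678.
p-value = P(Z > 0.678) ≈ 0.2489.

z = 0.678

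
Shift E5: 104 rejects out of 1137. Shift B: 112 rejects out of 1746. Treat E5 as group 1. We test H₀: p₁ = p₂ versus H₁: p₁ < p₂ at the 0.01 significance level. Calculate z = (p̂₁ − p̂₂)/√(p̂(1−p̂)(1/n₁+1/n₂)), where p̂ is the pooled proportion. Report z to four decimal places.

p̂₁ = 104/1137 = 0.0914688, p̂₂ = 112/1746 = 0.0641466.
Pooled p̂ = (104+112)/(1137+1746) = 216/2883 = 0.0749220.
SE = √(0.0693087 × 0.00145225) = 0.0100326.
z = (0.0914688 − 0.0641466)/0.0100326 = 0.0273222/0.0100326 = 2.7233.
p-value = P(Z < 2.723) ≈ 0.9968. With α = 0.01, fail to reject H₀.

z = 2.7233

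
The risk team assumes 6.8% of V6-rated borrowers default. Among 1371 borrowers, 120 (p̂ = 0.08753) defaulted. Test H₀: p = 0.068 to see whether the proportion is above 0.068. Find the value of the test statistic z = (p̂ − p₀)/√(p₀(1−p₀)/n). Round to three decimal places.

p̂ = 120/1371 ≈ 0.08753.
Under H₀, SE = √(0.068·0.932/1371) = √(4.62261e-05) = 0.00680.
z = (0.08753 − 0.068)/0.00680 = 0.01953/0.00680 = 2.872.
p-value = P(Z > 2.872) ≈ 0.0020.

z = 2.872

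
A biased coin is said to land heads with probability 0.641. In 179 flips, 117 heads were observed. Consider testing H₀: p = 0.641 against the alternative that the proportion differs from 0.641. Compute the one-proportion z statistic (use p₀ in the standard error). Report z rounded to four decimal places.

p̂ = 117/179 ≈ 0.653631.
Standard error under H₀: √(0.641×0.359/179) = 0.035855.
z = (0.653631 − 0.641)/0.035855 = 0.012631/0.035855 = 0.3523.

z = 0.3523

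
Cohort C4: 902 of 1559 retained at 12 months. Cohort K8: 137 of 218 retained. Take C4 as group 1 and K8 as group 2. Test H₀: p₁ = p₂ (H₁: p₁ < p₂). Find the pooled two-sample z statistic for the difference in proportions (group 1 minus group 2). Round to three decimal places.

p̂₁ = 902/1559 = 0.57858, p̂₂ = 137/218 = 0.62844.
Pooled p̂ = (902+137)/(1559+218) = 1039/1777 = 0.58469.
SE = √(0.242827 × 0.00522859) = 0.03563.
z = (0.57858 − 0.62844)/0.03563 = -0.04986/0.03563 = -1.399.

z = -1.399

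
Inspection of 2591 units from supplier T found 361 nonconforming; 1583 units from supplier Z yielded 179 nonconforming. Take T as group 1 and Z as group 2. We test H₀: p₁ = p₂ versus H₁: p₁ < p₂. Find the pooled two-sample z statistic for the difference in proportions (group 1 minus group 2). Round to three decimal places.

z = 2.452

p̂₁ = 361/2591 ≈ 0.139328, p̂₂ = 179/1583 ≈ 0.113076.
Pooled p̂ = (361+179)/(2591+1583) = 540/4174 = 0.129372.
SE = √(0.112635 × 0.00101766) = 0.010706.
z = (0.139328 − 0.113076)/0.010706 = 0.026252/0.010706 = 2.452.
p-value = P(Z < 2.452) ≈ 0.9929.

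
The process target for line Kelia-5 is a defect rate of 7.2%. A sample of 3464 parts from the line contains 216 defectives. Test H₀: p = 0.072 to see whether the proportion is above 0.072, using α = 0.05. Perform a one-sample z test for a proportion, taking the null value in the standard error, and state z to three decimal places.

p̂ = 216/3464 = 0.06236.
SE = √(p₀(1−p₀)/n) = √(0.066816/3464) = 0.00439.
z = (0.06236 − 0.072)/0.00439 = -0.00964/0.00439 = -2.196.
p-value = P(Z > -2.196) ≈ 0.9860; since p > α = 0.05, fail to reject H₀.

z = -2.196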